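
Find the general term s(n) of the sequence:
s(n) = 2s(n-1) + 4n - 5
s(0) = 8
First-order linear with linear forcing.
Homogeneous solution: s_h(n) = A·(2)^n.
Try particular s_p(n) = pn + q. Substituting:
  pn + q = 2(p(n-1) + q) + 4n - 5.
Matching the n-coefficient: p = 2p + 4 ⇒ p = -4.
Matching constants: q = -2p + 2q - 5 ⇒ q = -3.
General: s(n) = A·(2)^n - 4 n - 3.
Apply s(0) = 8: A - 3 = 8 ⇒ A = 11.
So s(n) = 11 \cdot 2^{n} - 4 n - 3.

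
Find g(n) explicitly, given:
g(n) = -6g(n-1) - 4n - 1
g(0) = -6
First-order linear with linear forcing.
Homogeneous solution: g_h(n) = A·(-6)^n.
Try particular g_p(n) = pn + q. Substituting:
  pn + q = -6(p(n-1) + q) - 4n - 1.
Matching the n-coefficient: p = -6p - 4 ⇒ p = - \frac{4}{7}.
Matching constants: q = 6p - 6q - 1 ⇒ q = - \frac{31}{49}.
General: g(n) = A·(-6)^n - \frac{4 n}{7} - \frac{31}{49}.
Apply g(0) = -6: A - \frac{31}{49} = -6 ⇒ A = - \frac{263}{49}.
So g(n) = - \frac{263 \left(-6\right)^{n}}{49} - \frac{4 n}{7} - \frac{31}{49}.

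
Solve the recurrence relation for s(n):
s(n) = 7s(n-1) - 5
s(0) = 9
First-order linear non-homogeneous.
Homogeneous solution: s_h(n) = A·(7)^n.
Try constant particular solution s_p = K: K = 7K - 5 ⇒ K = \frac{5}{6}.
General: s(n) = A·(7)^n + \frac{5}{6}.
Apply s(0) = 9: A + \frac{5}{6} = 9 ⇒ A = \frac{49}{6}.
So s(n) = \frac{49 \cdot 7^{n}}{6} + \frac{5}{6}.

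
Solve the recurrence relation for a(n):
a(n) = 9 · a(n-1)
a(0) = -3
Pure geometric recurrence with ratio 9.
By induction a(n) = a(0) · (9)^n = - 3 \cdot 9^{n}.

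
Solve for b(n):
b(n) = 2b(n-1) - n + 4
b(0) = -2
First-order linear with linear forcing.
Homogeneous solution: b_h(n) = A·(2)^n.
Try particular b_p(n) = pn + q. Substituting:
  pn + q = 2(p(n-1) + q) - n + 4.
Matching the n-coefficient: p = 2p - 1 ⇒ p = 1.
Matching constants: q = -2p + 2q + 4 ⇒ q = -2.
General: b(n) = A·(2)^n + n - 2.
Apply b(0) = -2: A - 2 = -2 ⇒ A = 0.
So b(n) = n - 2.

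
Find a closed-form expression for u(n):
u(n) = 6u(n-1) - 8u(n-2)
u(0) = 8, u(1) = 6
Characteristic equation: x² - 6x + 8 = 0, which factors as (x - (4))(x - (2)) = 0.
Roots r₁ = 4, r₂ = 2 (distinct).
General solution: u(n) = A·(4)^n + B·(2)^n.
From u(0) = 8: A + B = 8.
From u(1) = 6: 4A + 2B = 6.
Solving: A = -5, B = 13.
So u(n) = 13 \cdot 2^{n} - 5 \cdot 4^{n}.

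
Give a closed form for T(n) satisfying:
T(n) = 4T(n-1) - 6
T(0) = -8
First-order linear non-homogeneous.
Homogeneous solution: T_h(n) = A·(4)^n.
Try constant particular solution T_p = K: K = 4K - 6 ⇒ K = 2.
General: T(n) = A·(4)^n + 2.
Apply T(0) = -8: A + 2 = -8 ⇒ A = -10.
So T(n) = 2 - 10 \cdot 4^{n}.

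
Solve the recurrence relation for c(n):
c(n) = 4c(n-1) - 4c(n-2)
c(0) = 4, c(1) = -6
Characteristic equation: x² - 4x + 4 = 0, which is (x - (2))².
Repeated root r = 2.
General solution: c(n) = (A + Bn)·(2)^n.
From c(0) = 4: A = 4.
From c(1) = -6: (A + B)·(2) = -6 ⇒ B = -7.
So c(n) = \left(4 - 7 n\right) \cdot (2)^n.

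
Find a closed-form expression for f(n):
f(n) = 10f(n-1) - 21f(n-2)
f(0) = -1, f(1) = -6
Characteristic equation: x² - 10x + 21 = 0, which factors as (x - (3))(x - (7)) = 0.
Roots r₁ = 3, r₂ = 7 (distinct).
General solution: f(n) = A·(3)^n + B·(7)^n.
From f(0) = -1: A + B = -1.
From f(1) = -6: 3A + 7B = -6.
Solving: A = - \frac{1}{4}, B = - \frac{3}{4}.
So f(n) = - \frac{3^{n}}{4} - \frac{3 \cdot 7^{n}}{4}.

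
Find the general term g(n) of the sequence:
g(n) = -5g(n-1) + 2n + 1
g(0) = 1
First-order linear with linear forcing.
Homogeneous solution: g_h(n) = A·(-5)^n.
Try particular g_p(n) = pn + q. Substituting:
  pn + q = -5(p(n-1) + q) + 2n + 1.
Matching the n-coefficient: p = -5p + 2 ⇒ p = \frac{1}{3}.
Matching constants: q = 5p - 5q + 1 ⇒ q = \frac{4}{9}.
General: g(n) = A·(-5)^n + \frac{n}{3} + \frac{4}{9}.
Apply g(0) = 1: A + \frac{4}{9} = 1 ⇒ A = \frac{5}{9}.
So g(n) = \frac{5 \left(-5\right)^{n}}{9} + \frac{n}{3} + \frac{4}{9}.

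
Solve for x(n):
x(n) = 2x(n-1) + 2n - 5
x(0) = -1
First-order linear with linear forcing.
Homogeneous solution: x_h(n) = A·(2)^n.
Try particular x_p(n) = pn + q. Substituting:
  pn + q = 2(p(n-1) + q) + 2n - 5.
Matching the n-coefficient: p = 2p + 2 ⇒ p = -2.
Matching constants: q = -2p + 2q - 5 ⇒ q = 1.
General: x(n) = A·(2)^n - 2 n + 1.
Apply x(0) = -1: A + 1 = -1 ⇒ A = -2.
So x(n) = - 2 \cdot 2^{n} - 2 n + 1.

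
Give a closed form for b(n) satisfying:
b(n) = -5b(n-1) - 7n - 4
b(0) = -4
First-order linear with linear forcing.
Homogeneous solution: b_h(n) = A·(-5)^n.
Try particular b_p(n) = pn + q. Substituting:
  pn + q = -5(p(n-1) + q) - 7n - 4.
Matching the n-coefficient: p = -5p - 7 ⇒ p = - \frac{7}{6}.
Matching constants: q = 5p - 5q - 4 ⇒ q = - \frac{59}{36}.
General: b(n) = A·(-5)^n - \frac{7 n}{6} - \frac{59}{36}.
Apply b(0) = -4: A - \frac{59}{36} = -4 ⇒ A = - \frac{85}{36}.
So b(n) = - \frac{85 \left(-5\right)^{n}}{36} - \frac{7 n}{6} - \frac{59}{36}.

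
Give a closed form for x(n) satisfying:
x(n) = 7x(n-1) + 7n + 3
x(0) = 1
First-order linear with linear forcing.
Homogeneous solution: x_h(n) = A·(7)^n.
Try particular x_p(n) = pn + q. Substituting:
  pn + q = 7(p(n-1) + q) + 7n + 3.
Matching the n-coefficient: p = 7p + 7 ⇒ p = - \frac{7}{6}.
Matching constants: q = -7p + 7q + 3 ⇒ q = - \frac{67}{36}.
General: x(n) = A·(7)^n - \frac{7 n}{6} - \frac{67}{36}.
Apply x(0) = 1: A - \frac{67}{36} = 1 ⇒ A = \frac{103}{36}.
So x(n) = \frac{103 \cdot 7^{n}}{36} - \frac{7 n}{6} - \frac{67}{36}.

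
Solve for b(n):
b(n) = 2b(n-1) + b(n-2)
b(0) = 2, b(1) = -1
Characteristic equation: x² - 2x - 1 = 0.
Discriminant Δ = (2)² + 4·(1) = 8.
Roots r₁,₂ = (2 ± √8)/2, so r₁ = 1 + \sqrt{2}, r₂ = 1 - \sqrt{2}.
General solution: b(n) = A·r₁^n + B·r₂^n.
From the initial conditions, A + B = 2 and r₁A + r₂B = -1.
Since r₁ - r₂ = √8: A = (-1 - (2)r₂)/√8 = 1 - \frac{3 \sqrt{2}}{4}, and B = 2 - A = 1 + \frac{3 \sqrt{2}}{4}.
So b(n) = \left(1 - \frac{3 \sqrt{2}}{4}\right)\left(1 + \sqrt{2}\right)^n + \left(1 + \frac{3 \sqrt{2}}{4}\right)\left(1 - \sqrt{2}\right)^n.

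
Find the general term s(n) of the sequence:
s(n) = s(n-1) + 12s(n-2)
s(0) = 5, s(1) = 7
Characteristic equation: x² - x - 12 = 0, which factors as (x - (-3))(x - (4)) = 0.
Roots r₁ = -3, r₂ = 4 (distinct).
General solution: s(n) = A·(-3)^n + B·(4)^n.
From s(0) = 5: A + B = 5.
From s(1) = 7: -3A + 4B = 7.
Solving: A = \frac{13}{7}, B = \frac{22}{7}.
So s(n) = \frac{13 \left(-3\right)^{n}}{7} + \frac{22 \cdot 4^{n}}{7}.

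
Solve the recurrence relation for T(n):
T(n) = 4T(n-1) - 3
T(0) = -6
First-order linear non-homogeneous.
Homogeneous solution: T_h(n) = A·(4)^n.
Try constant particular solution T_p = K: K = 4K - 3 ⇒ K = 1.
General: T(n) = A·(4)^n + 1.
Apply T(0) = -6: A + 1 = -6 ⇒ A = -7.
So T(n) = 1 - 7 \cdot 4^{n}.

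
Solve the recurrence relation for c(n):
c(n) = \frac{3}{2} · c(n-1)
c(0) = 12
Pure geometric recurrence with ratio \frac{3}{2}.
By induction c(n) = c(0) · (\frac{3}{2})^n = 12 \left(\frac{3}{2}\right)^{n}.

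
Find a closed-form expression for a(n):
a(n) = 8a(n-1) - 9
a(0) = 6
First-order linear non-homogeneous.
Homogeneous solution: a_h(n) = A·(8)^n.
Try constant particular solution a_p = K: K = 8K - 9 ⇒ K = \frac{9}{7}.
General: a(n) = A·(8)^n + \frac{9}{7}.
Apply a(0) = 6: A + \frac{9}{7} = 6 ⇒ A = \frac{33}{7}.
So a(n) = \frac{33 \cdot 8^{n}}{7} + \frac{9}{7}.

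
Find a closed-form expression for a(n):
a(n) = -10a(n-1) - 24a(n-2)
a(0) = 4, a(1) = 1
Characteristic equation: x² + 10x + 24 = 0, which factors as (x - (-4))(x - (-6)) = 0.
Roots r₁ = -4, r₂ = -6 (distinct).
General solution: a(n) = A·(-4)^n + B·(-6)^n.
From a(0) = 4: A + B = 4.
From a(1) = 1: -4A - 6B = 1.
Solving: A = \frac{25}{2}, B = - \frac{17}{2}.
So a(n) = \frac{25 \left(-4\right)^{n}}{2} - \frac{17 \left(-6\right)^{n}}{2}.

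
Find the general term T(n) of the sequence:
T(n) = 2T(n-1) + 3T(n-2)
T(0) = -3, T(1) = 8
Characteristic equation: x² - 2x - 3 = 0, which factors as (x - (3))(x - (-1)) = 0.
Roots r₁ = 3, r₂ = -1 (distinct).
General solution: T(n) = A·(3)^n + B·(-1)^n.
From T(0) = -3: A + B = -3.
From T(1) = 8: 3A - B = 8.
Solving: A = \frac{5}{4}, B = - \frac{17}{4}.
So T(n) = - \frac{17 \left(-1\right)^{n}}{4} + \frac{5 \cdot 3^{n}}{4}.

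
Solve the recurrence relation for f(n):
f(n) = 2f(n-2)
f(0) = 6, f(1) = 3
Characteristic equation: x² - 2 = 0.
Discriminant Δ = (0)² + 4·(2) = 8.
Roots r₁,₂ = (0 ± √8)/2, so r₁ = \sqrt{2}, r₂ = - \sqrt{2}.
General solution: f(n) = A·r₁^n + B·r₂^n.
From the initial conditions, A + B = 6 and r₁A + r₂B = 3.
Since r₁ - r₂ = √8: A = (3 - (6)r₂)/√8 = \frac{3 \sqrt{2}}{4} + 3, and B = 6 - A = 3 - \frac{3 \sqrt{2}}{4}.
So f(n) = \left(\frac{3 \sqrt{2}}{4} + 3\right)\left(\sqrt{2}\right)^n + \left(3 - \frac{3 \sqrt{2}}{4}\right)\left(- \sqrt{2}\right)^n.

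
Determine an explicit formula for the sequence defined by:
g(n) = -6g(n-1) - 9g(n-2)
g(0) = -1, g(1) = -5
Characteristic equation: x² + 6x + 9 = 0, which is (x - (-3))².
Repeated root r = -3.
General solution: g(n) = (A + Bn)·(-3)^n.
From g(0) = -1: A = -1.
From g(1) = -5: (A + B)·(-3) = -5 ⇒ B = \frac{8}{3}.
So g(n) = \left(\frac{8 n}{3} - 1\right) \cdot (-3)^n.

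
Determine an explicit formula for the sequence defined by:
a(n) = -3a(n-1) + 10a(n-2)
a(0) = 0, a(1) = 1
Characteristic equation: x² + 3x - 10 = 0, which factors as (x - (2))(x - (-5)) = 0.
Roots r₁ = 2, r₂ = -5 (distinct).
General solution: a(n) = A·(2)^n + B·(-5)^n.
From a(0) = 0: A + B = 0.
From a(1) = 1: 2A - 5B = 1.
Solving: A = \frac{1}{7}, B = - \frac{1}{7}.
So a(n) = - \frac{\left(-5\right)^{n}}{7} + \frac{2^{n}}{7}.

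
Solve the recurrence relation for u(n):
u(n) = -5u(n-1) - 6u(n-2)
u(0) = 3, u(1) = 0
Characteristic equation: x² + 5x + 6 = 0, which factors as (x - (-2))(x - (-3)) = 0.
Roots r₁ = -2, r₂ = -3 (distinct).
General solution: u(n) = A·(-2)^n + B·(-3)^n.
From u(0) = 3: A + B = 3.
From u(1) = 0: -2A - 3B = 0.
Solving: A = 9, B = -6.
So u(n) = 9 \left(-2\right)^{n} - 6 \left(-3\right)^{n}.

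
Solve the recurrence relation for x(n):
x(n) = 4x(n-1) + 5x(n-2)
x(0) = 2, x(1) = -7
Characteristic equation: x² - 4x - 5 = 0, which factors as (x - (5))(x - (-1)) = 0.
Roots r₁ = 5, r₂ = -1 (distinct).
General solution: x(n) = A·(5)^n + B·(-1)^n.
From x(0) = 2: A + B = 2.
From x(1) = -7: 5A - B = -7.
Solving: A = - \frac{5}{6}, B = \frac{17}{6}.
So x(n) = \frac{17 \left(-1\right)^{n}}{6} - \frac{5 \cdot 5^{n}}{6}.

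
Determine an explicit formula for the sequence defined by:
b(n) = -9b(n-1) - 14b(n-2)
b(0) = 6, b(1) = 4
Characteristic equation: x² + 9x + 14 = 0, which factors as (x - (-7))(x - (-2)) = 0.
Roots r₁ = -7, r₂ = -2 (distinct).
General solution: b(n) = A·(-7)^n + B·(-2)^n.
From b(0) = 6: A + B = 6.
From b(1) = 4: -7A - 2B = 4.
Solving: A = - \frac{16}{5}, B = \frac{46}{5}.
So b(n) = \frac{46 \left(-2\right)^{n}}{5} - \frac{16 \left(-7\right)^{n}}{5}.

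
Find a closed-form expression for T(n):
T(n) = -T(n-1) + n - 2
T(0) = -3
First-order linear with linear forcing.
Homogeneous solution: T_h(n) = A·(-1)^n.
Try particular T_p(n) = pn + q. Substituting:
  pn + q = -(p(n-1) + q) + n - 2.
Matching the n-coefficient: p = -p + 1 ⇒ p = \frac{1}{2}.
Matching constants: q = p - q - 2 ⇒ q = - \frac{3}{4}.
General: T(n) = A·(-1)^n + \frac{n}{2} - \frac{3}{4}.
Apply T(0) = -3: A - \frac{3}{4} = -3 ⇒ A = - \frac{9}{4}.
So T(n) = - \frac{9 \left(-1\right)^{n}}{4} + \frac{n}{2} - \frac{3}{4}.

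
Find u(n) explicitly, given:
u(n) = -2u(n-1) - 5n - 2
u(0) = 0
First-order linear with linear forcing.
Homogeneous solution: u_h(n) = A·(-2)^n.
Try particular u_p(n) = pn + q. Substituting:
  pn + q = -2(p(n-1) + q) - 5n - 2.
Matching the n-coefficient: p = -2p - 5 ⇒ p = - \frac{5}{3}.
Matching constants: q = 2p - 2q - 2 ⇒ q = - \frac{16}{9}.
General: u(n) = A·(-2)^n - \frac{5 n}{3} - \frac{16}{9}.
Apply u(0) = 0: A - \frac{16}{9} = 0 ⇒ A = \frac{16}{9}.
So u(n) = \frac{16 \left(-2\right)^{n}}{9} - \frac{5 n}{3} - \frac{16}{9}.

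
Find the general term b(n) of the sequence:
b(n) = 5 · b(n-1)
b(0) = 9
Pure geometric recurrence with ratio 5.
By induction b(n) = b(0) · (5)^n = 9 \cdot 5^{n}.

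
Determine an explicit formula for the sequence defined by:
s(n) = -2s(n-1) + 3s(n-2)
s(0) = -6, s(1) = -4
Characteristic equation: x² + 2x - 3 = 0, which factors as (x - (-3))(x - (1)) = 0.
Roots r₁ = -3, r₂ = 1 (distinct).
General solution: s(n) = A·(-3)^n + B·(1)^n.
From s(0) = -6: A + B = -6.
From s(1) = -4: -3A + B = -4.
Solving: A = - \frac{1}{2}, B = - \frac{11}{2}.
So s(n) = - \frac{\left(-3\right)^{n}}{2} - \frac{11}{2}.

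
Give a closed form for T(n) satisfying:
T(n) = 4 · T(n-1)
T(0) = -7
Pure geometric recurrence with ratio 4.
By induction T(n) = T(0) · (4)^n = - 7 \cdot 4^{n}.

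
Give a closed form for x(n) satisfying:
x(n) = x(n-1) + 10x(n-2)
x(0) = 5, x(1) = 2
Characteristic equation: x² - x - 10 = 0.
Discriminant Δ = (1)² + 4·(10) = 41.
Roots r₁,₂ = (1 ± √41)/2, so r₁ = \frac{1}{2} + \frac{\sqrt{41}}{2}, r₂ = \frac{1}{2} - \frac{\sqrt{41}}{2}.
General solution: x(n) = A·r₁^n + B·r₂^n.
From the initial conditions, A + B = 5 and r₁A + r₂B = 2.
Since r₁ - r₂ = √41: A = (2 - (5)r₂)/√41 = \frac{5}{2} - \frac{\sqrt{41}}{82}, and B = 5 - A = \frac{\sqrt{41}}{82} + \frac{5}{2}.
So x(n) = \left(\frac{5}{2} - \frac{\sqrt{41}}{82}\right)\left(\frac{1}{2} + \frac{\sqrt{41}}{2}\right)^n + \left(\frac{\sqrt{41}}{82} + \frac{5}{2}\right)\left(\frac{1}{2} - \frac{\sqrt{41}}{2}\right)^n.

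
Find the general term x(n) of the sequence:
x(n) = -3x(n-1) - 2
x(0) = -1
First-order linear non-homogeneous.
Homogeneous solution: x_h(n) = A·(-3)^n.
Try constant particular solution x_p = K: K = -3K - 2 ⇒ K = - \frac{1}{2}.
General: x(n) = A·(-3)^n - \frac{1}{2}.
Apply x(0) = -1: A - \frac{1}{2} = -1 ⇒ A = - \frac{1}{2}.
So x(n) = - \frac{\left(-3\right)^{n}}{2} - \frac{1}{2}.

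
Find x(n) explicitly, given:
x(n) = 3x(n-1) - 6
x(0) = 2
First-order linear non-homogeneous.
Homogeneous solution: x_h(n) = A·(3)^n.
Try constant particular solution x_p = K: K = 3K - 6 ⇒ K = 3.
General: x(n) = A·(3)^n + 3.
Apply x(0) = 2: A + 3 = 2 ⇒ A = -1.
So x(n) = 3 - 3^{n}.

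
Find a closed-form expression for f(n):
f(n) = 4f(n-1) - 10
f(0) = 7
First-order linear non-homogeneous.
Homogeneous solution: f_h(n) = A·(4)^n.
Try constant particular solution f_p = K: K = 4K - 10 ⇒ K = \frac{10}{3}.
General: f(n) = A·(4)^n + \frac{10}{3}.
Apply f(0) = 7: A + \frac{10}{3} = 7 ⇒ A = \frac{11}{3}.
So f(n) = \frac{11 \cdot 4^{n}}{3} + \frac{10}{3}.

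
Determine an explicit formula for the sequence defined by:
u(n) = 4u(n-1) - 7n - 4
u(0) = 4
First-order linear with linear forcing.
Homogeneous solution: u_h(n) = A·(4)^n.
Try particular u_p(n) = pn + q. Substituting:
  pn + q = 4(p(n-1) + q) - 7n - 4.
Matching the n-coefficient: p = 4p - 7 ⇒ p = \frac{7}{3}.
Matching constants: q = -4p + 4q - 4 ⇒ q = \frac{40}{9}.
General: u(n) = A·(4)^n + \frac{7 n}{3} + \frac{40}{9}.
Apply u(0) = 4: A + \frac{40}{9} = 4 ⇒ A = - \frac{4}{9}.
So u(n) = - \frac{4 \cdot 4^{n}}{9} + \frac{7 n}{3} + \frac{40}{9}.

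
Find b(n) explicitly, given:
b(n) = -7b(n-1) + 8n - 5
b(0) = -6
First-order linear with linear forcing.
Homogeneous solution: b_h(n) = A·(-7)^n.
Try particular b_p(n) = pn + q. Substituting:
  pn + q = -7(p(n-1) + q) + 8n - 5.
Matching the n-coefficient: p = -7p + 8 ⇒ p = 1.
Matching constants: q = 7p - 7q - 5 ⇒ q = \frac{1}{4}.
General: b(n) = A·(-7)^n + n + \frac{1}{4}.
Apply b(0) = -6: A + \frac{1}{4} = -6 ⇒ A = - \frac{25}{4}.
So b(n) = - \frac{25 \left(-7\right)^{n}}{4} + n + \frac{1}{4}.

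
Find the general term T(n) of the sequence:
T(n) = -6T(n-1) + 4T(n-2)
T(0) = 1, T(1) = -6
Characteristic equation: x² + 6x - 4 = 0.
Discriminant Δ = (-6)² + 4·(4) = 52.
Roots r₁,₂ = (-6 ± √52)/2, so r₁ = -3 + \sqrt{13}, r₂ = - \sqrt{13} - 3.
General solution: T(n) = A·r₁^n + B·r₂^n.
From the initial conditions, A + B = 1 and r₁A + r₂B = -6.
Since r₁ - r₂ = √52: A = (-6 - (1)r₂)/√52 = \frac{1}{2} - \frac{3 \sqrt{13}}{26}, and B = 1 - A = \frac{3 \sqrt{13}}{26} + \frac{1}{2}.
So T(n) = \left(\frac{1}{2} - \frac{3 \sqrt{13}}{26}\right)\left(-3 + \sqrt{13}\right)^n + \left(\frac{3 \sqrt{13}}{26} + \frac{1}{2}\right)\left(- \sqrt{13} - 3\right)^n.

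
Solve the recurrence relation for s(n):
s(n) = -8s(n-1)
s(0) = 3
This is a homogeneous first-order recurrence with ratio -8.
By induction s(n) = s(0) · (-8)^n = 3 \left(-8\right)^{n}.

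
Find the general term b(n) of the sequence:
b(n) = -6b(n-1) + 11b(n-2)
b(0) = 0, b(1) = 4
Characteristic equation: x² + 6x - 11 = 0.
Discriminant Δ = (-6)² + 4·(11) = 80.
Roots r₁,₂ = (-6 ± √80)/2, so r₁ = -3 + 2 \sqrt{5}, r₂ = - 2 \sqrt{5} - 3.
General solution: b(n) = A·r₁^n + B·r₂^n.
From the initial conditions, A + B = 0 and r₁A + r₂B = 4.
Since r₁ - r₂ = √80: A = (4 - (0)r₂)/√80 = \frac{\sqrt{5}}{5}, and B = 0 - A = - \frac{\sqrt{5}}{5}.
So b(n) = \left(\frac{\sqrt{5}}{5}\right)\left(-3 + 2 \sqrt{5}\right)^n + \left(- \frac{\sqrt{5}}{5}\right)\left(- 2 \sqrt{5} - 3\right)^n.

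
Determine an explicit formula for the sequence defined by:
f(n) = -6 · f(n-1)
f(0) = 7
Pure geometric recurrence with ratio -6.
By induction f(n) = f(0) · (-6)^n = 7 \left(-6\right)^{n}.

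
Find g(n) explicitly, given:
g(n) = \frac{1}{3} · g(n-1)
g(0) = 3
Pure geometric recurrence with ratio \frac{1}{3}.
By induction g(n) = g(0) · (\frac{1}{3})^n = 3 \cdot 3^{- n}.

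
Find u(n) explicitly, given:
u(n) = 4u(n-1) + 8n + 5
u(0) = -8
First-order linear with linear forcing.
Homogeneous solution: u_h(n) = A·(4)^n.
Try particular u_p(n) = pn + q. Substituting:
  pn + q = 4(p(n-1) + q) + 8n + 5.
Matching the n-coefficient: p = 4p + 8 ⇒ p = - \frac{8}{3}.
Matching constants: q = -4p + 4q + 5 ⇒ q = - \frac{47}{9}.
General: u(n) = A·(4)^n - \frac{8 n}{3} - \frac{47}{9}.
Apply u(0) = -8: A - \frac{47}{9} = -8 ⇒ A = - \frac{25}{9}.
So u(n) = - \frac{25 \cdot 4^{n}}{9} - \frac{8 n}{3} - \frac{47}{9}.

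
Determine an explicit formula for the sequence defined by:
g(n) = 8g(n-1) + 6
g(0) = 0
First-order linear non-homogeneous.
Homogeneous solution: g_h(n) = A·(8)^n.
Try constant particular solution g_p = K: K = 8K + 6 ⇒ K = - \frac{6}{7}.
General: g(n) = A·(8)^n - \frac{6}{7}.
Apply g(0) = 0: A - \frac{6}{7} = 0 ⇒ A = \frac{6}{7}.
So g(n) = \frac{6 \cdot 8^{n}}{7} - \frac{6}{7}.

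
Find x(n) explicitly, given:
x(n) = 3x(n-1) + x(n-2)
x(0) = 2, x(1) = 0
Characteristic equation: x² - 3x - 1 = 0.
Discriminant Δ = (3)² + 4·(1) = 13.
Roots r₁,₂ = (3 ± √13)/2, so r₁ = \frac{3}{2} + \frac{\sqrt{13}}{2}, r₂ = \frac{3}{2} - \frac{\sqrt{13}}{2}.
General solution: x(n) = A·r₁^n + B·r₂^n.
From the initial conditions, A + B = 2 and r₁A + r₂B = 0.
Since r₁ - r₂ = √13: A = (0 - (2)r₂)/√13 = 1 - \frac{3 \sqrt{13}}{13}, and B = 2 - A = \frac{3 \sqrt{13}}{13} + 1.
So x(n) = \left(1 - \frac{3 \sqrt{13}}{13}\right)\left(\frac{3}{2} + \frac{\sqrt{13}}{2}\right)^n + \left(\frac{3 \sqrt{13}}{13} + 1\right)\left(\frac{3}{2} - \frac{\sqrt{13}}{2}\right)^n.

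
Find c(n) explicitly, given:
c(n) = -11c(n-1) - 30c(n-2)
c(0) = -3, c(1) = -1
Characteristic equation: x² + 11x + 30 = 0, which factors as (x - (-6))(x - (-5)) = 0.
Roots r₁ = -6, r₂ = -5 (distinct).
General solution: c(n) = A·(-6)^n + B·(-5)^n.
From c(0) = -3: A + B = -3.
From c(1) = -1: -6A - 5B = -1.
Solving: A = 16, B = -19.
So c(n) = - 19 \left(-5\right)^{n} + 16 \left(-6\right)^{n}.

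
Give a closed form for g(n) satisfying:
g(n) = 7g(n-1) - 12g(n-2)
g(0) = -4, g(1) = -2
Characteristic equation: x² - 7x + 12 = 0, which factors as (x - (3))(x - (4)) = 0.
Roots r₁ = 3, r₂ = 4 (distinct).
General solution: g(n) = A·(3)^n + B·(4)^n.
From g(0) = -4: A + B = -4.
From g(1) = -2: 3A + 4B = -2.
Solving: A = -14, B = 10.
So g(n) = - 14 \cdot 3^{n} + 10 \cdot 4^{n}.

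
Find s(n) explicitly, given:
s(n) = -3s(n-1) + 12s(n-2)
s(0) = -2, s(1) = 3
Characteristic equation: x² + 3x - 12 = 0.
Discriminant Δ = (-3)² + 4·(12) = 57.
Roots r₁,₂ = (-3 ± √57)/2, so r₁ = - \frac{3}{2} + \frac{\sqrt{57}}{2}, r₂ = - \frac{\sqrt{57}}{2} - \frac{3}{2}.
General solution: s(n) = A·r₁^n + B·r₂^n.
From the initial conditions, A + B = -2 and r₁A + r₂B = 3.
Since r₁ - r₂ = √57: A = (3 - (-2)r₂)/√57 = -1, and B = -2 - A = -1.
So s(n) = \left(-1\right)\left(- \frac{3}{2} + \frac{\sqrt{57}}{2}\right)^n + \left(-1\right)\left(- \frac{\sqrt{57}}{2} - \frac{3}{2}\right)^n.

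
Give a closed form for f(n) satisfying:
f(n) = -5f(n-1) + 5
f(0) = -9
First-order linear non-homogeneous.
Homogeneous solution: f_h(n) = A·(-5)^n.
Try constant particular solution f_p = K: K = -5K + 5 ⇒ K = \frac{5}{6}.
General: f(n) = A·(-5)^n + \frac{5}{6}.
Apply f(0) = -9: A + \frac{5}{6} = -9 ⇒ A = - \frac{59}{6}.
So f(n) = \frac{5}{6} - \frac{59 \left(-5\right)^{n}}{6}.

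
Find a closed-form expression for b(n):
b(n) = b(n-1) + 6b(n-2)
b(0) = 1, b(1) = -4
Characteristic equation: x² - x - 6 = 0, which factors as (x - (-2))(x - (3)) = 0.
Roots r₁ = -2, r₂ = 3 (distinct).
General solution: b(n) = A·(-2)^n + B·(3)^n.
From b(0) = 1: A + B = 1.
From b(1) = -4: -2A + 3B = -4.
Solving: A = \frac{7}{5}, B = - \frac{2}{5}.
So b(n) = \frac{7 \left(-2\right)^{n}}{5} - \frac{2 \cdot 3^{n}}{5}.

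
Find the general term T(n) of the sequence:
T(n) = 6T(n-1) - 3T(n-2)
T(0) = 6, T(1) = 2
Characteristic equation: x² - 6x + 3 = 0.
Discriminant Δ = (6)² + 4·(-3) = 24.
Roots r₁,₂ = (6 ± √24)/2, so r₁ = \sqrt{6} + 3, r₂ = 3 - \sqrt{6}.
General solution: T(n) = A·r₁^n + B·r₂^n.
From the initial conditions, A + B = 6 and r₁A + r₂B = 2.
Since r₁ - r₂ = √24: A = (2 - (6)r₂)/√24 = 3 - \frac{4 \sqrt{6}}{3}, and B = 6 - A = 3 + \frac{4 \sqrt{6}}{3}.
So T(n) = \left(3 - \frac{4 \sqrt{6}}{3}\right)\left(\sqrt{6} + 3\right)^n + \left(3 + \frac{4 \sqrt{6}}{3}\right)\left(3 - \sqrt{6}\right)^n.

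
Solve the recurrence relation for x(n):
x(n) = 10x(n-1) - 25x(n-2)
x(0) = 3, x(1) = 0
Characteristic equation: x² - 10x + 25 = 0, which is (x - (5))².
Repeated root r = 5.
General solution: x(n) = (A + Bn)·(5)^n.
From x(0) = 3: A = 3.
From x(1) = 0: (A + B)·(5) = 0 ⇒ B = -3.
So x(n) = \left(3 - 3 n\right) \cdot (5)^n.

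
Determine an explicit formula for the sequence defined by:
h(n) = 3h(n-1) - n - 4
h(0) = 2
First-order linear with linear forcing.
Homogeneous solution: h_h(n) = A·(3)^n.
Try particular h_p(n) = pn + q. Substituting:
  pn + q = 3(p(n-1) + q) - n - 4.
Matching the n-coefficient: p = 3p - 1 ⇒ p = \frac{1}{2}.
Matching constants: q = -3p + 3q - 4 ⇒ q = \frac{11}{4}.
General: h(n) = A·(3)^n + \frac{n}{2} + \frac{11}{4}.
Apply h(0) = 2: A + \frac{11}{4} = 2 ⇒ A = - \frac{3}{4}.
So h(n) = - \frac{3 \cdot 3^{n}}{4} + \frac{n}{2} + \frac{11}{4}.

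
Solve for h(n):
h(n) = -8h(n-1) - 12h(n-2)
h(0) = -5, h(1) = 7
Characteristic equation: x² + 8x + 12 = 0, which factors as (x - (-2))(x - (-6)) = 0.
Roots r₁ = -2, r₂ = -6 (distinct).
General solution: h(n) = A·(-2)^n + B·(-6)^n.
From h(0) = -5: A + B = -5.
From h(1) = 7: -2A - 6B = 7.
Solving: A = - \frac{23}{4}, B = \frac{3}{4}.
So h(n) = - \frac{23 \left(-2\right)^{n}}{4} + \frac{3 \left(-6\right)^{n}}{4}.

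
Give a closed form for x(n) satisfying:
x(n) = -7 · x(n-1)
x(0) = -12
Pure geometric recurrence with ratio -7.
By induction x(n) = x(0) · (-7)^n = - 12 \left(-7\right)^{n}.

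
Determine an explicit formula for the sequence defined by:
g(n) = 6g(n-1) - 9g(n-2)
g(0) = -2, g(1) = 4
Characteristic equation: x² - 6x + 9 = 0, which is (x - (3))².
Repeated root r = 3.
General solution: g(n) = (A + Bn)·(3)^n.
From g(0) = -2: A = -2.
From g(1) = 4: (A + B)·(3) = 4 ⇒ B = \frac{10}{3}.
So g(n) = \left(\frac{10 n}{3} - 2\right) \cdot (3)^n.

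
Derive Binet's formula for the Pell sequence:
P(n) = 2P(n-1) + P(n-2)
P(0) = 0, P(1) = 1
This is the Pell sequence.
Characteristic equation: x² - 2x - 1 = 0; roots r₁ = 1 + \sqrt{2}, r₂ = 1 - \sqrt{2}.
General: P(n) = A·r₁^n + B·r₂^n. Solving with P(0)=0, P(1)=1 gives A = \frac{\sqrt{2}}{4}, B = - \frac{\sqrt{2}}{4}.
So P(n) = \frac{\sqrt{2} \left(- \left(1 - \sqrt{2}\right)^{n} + \left(1 + \sqrt{2}\right)^{n}\right)}{4}.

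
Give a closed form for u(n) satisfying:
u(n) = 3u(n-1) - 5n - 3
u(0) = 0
First-order linear with linear forcing.
Homogeneous solution: u_h(n) = A·(3)^n.
Try particular u_p(n) = pn + q. Substituting:
  pn + q = 3(p(n-1) + q) - 5n - 3.
Matching the n-coefficient: p = 3p - 5 ⇒ p = \frac{5}{2}.
Matching constants: q = -3p + 3q - 3 ⇒ q = \frac{21}{4}.
General: u(n) = A·(3)^n + \frac{5 n}{2} + \frac{21}{4}.
Apply u(0) = 0: A + \frac{21}{4} = 0 ⇒ A = - \frac{21}{4}.
So u(n) = - \frac{21 \cdot 3^{n}}{4} + \frac{5 n}{2} + \frac{21}{4}.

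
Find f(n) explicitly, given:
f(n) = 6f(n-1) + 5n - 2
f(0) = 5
First-order linear with linear forcing.
Homogeneous solution: f_h(n) = A·(6)^n.
Try particular f_p(n) = pn + q. Substituting:
  pn + q = 6(p(n-1) + q) + 5n - 2.
Matching the n-coefficient: p = 6p + 5 ⇒ p = -1.
Matching constants: q = -6p + 6q - 2 ⇒ q = - \frac{4}{5}.
General: f(n) = A·(6)^n - n - \frac{4}{5}.
Apply f(0) = 5: A - \frac{4}{5} = 5 ⇒ A = \frac{29}{5}.
So f(n) = \frac{29 \cdot 6^{n}}{5} - n - \frac{4}{5}.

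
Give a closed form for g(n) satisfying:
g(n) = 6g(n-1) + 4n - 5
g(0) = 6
First-order linear with linear forcing.
Homogeneous solution: g_h(n) = A·(6)^n.
Try particular g_p(n) = pn + q. Substituting:
  pn + q = 6(p(n-1) + q) + 4n - 5.
Matching the n-coefficient: p = 6p + 4 ⇒ p = - \frac{4}{5}.
Matching constants: q = -6p + 6q - 5 ⇒ q = \frac{1}{25}.
General: g(n) = A·(6)^n - \frac{4 n}{5} + \frac{1}{25}.
Apply g(0) = 6: A + \frac{1}{25} = 6 ⇒ A = \frac{149}{25}.
So g(n) = \frac{149 \cdot 6^{n}}{25} - \frac{4 n}{5} + \frac{1}{25}.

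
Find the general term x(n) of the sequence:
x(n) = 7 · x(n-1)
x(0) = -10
Pure geometric recurrence with ratio 7.
By induction x(n) = x(0) · (7)^n = - 10 \cdot 7^{n}.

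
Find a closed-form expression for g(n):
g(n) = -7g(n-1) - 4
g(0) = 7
First-order linear non-homogeneous.
Homogeneous solution: g_h(n) = A·(-7)^n.
Try constant particular solution g_p = K: K = -7K - 4 ⇒ K = - \frac{1}{2}.
General: g(n) = A·(-7)^n - \frac{1}{2}.
Apply g(0) = 7: A - \frac{1}{2} = 7 ⇒ A = \frac{15}{2}.
So g(n) = \frac{15 \left(-7\right)^{n}}{2} - \frac{1}{2}.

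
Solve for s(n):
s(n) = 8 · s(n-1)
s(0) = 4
Pure geometric recurrence with ratio 8.
By induction s(n) = s(0) · (8)^n = 4 \cdot 8^{n}.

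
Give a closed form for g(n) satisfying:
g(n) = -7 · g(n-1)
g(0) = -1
Pure geometric recurrence with ratio -7.
By induction g(n) = g(0) · (-7)^n = - \left(-7\right)^{n}.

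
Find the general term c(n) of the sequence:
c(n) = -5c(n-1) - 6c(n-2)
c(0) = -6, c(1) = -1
Characteristic equation: x² + 5x + 6 = 0, which factors as (x - (-2))(x - (-3)) = 0.
Roots r₁ = -2, r₂ = -3 (distinct).
General solution: c(n) = A·(-2)^n + B·(-3)^n.
From c(0) = -6: A + B = -6.
From c(1) = -1: -2A - 3B = -1.
Solving: A = -19, B = 13.
So c(n) = - 19 \left(-2\right)^{n} + 13 \left(-3\right)^{n}.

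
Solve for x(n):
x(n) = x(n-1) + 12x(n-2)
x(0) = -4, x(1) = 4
Characteristic equation: x² - x - 12 = 0, which factors as (x - (4))(x - (-3)) = 0.
Roots r₁ = 4, r₂ = -3 (distinct).
General solution: x(n) = A·(4)^n + B·(-3)^n.
From x(0) = -4: A + B = -4.
From x(1) = 4: 4A - 3B = 4.
Solving: A = - \frac{8}{7}, B = - \frac{20}{7}.
So x(n) = - \frac{20 \left(-3\right)^{n}}{7} - \frac{8 \cdot 4^{n}}{7}.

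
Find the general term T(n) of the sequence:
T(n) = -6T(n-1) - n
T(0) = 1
First-order linear with linear forcing.
Homogeneous solution: T_h(n) = A·(-6)^n.
Try particular T_p(n) = pn + q. Substituting:
  pn + q = -6(p(n-1) + q) - n.
Matching the n-coefficient: p = -6p - 1 ⇒ p = - \frac{1}{7}.
Matching constants: q = 6p - 6q ⇒ q = - \frac{6}{49}.
General: T(n) = A·(-6)^n - \frac{n}{7} - \frac{6}{49}.
Apply T(0) = 1: A - \frac{6}{49} = 1 ⇒ A = \frac{55}{49}.
So T(n) = \frac{55 \left(-6\right)^{n}}{49} - \frac{n}{7} - \frac{6}{49}.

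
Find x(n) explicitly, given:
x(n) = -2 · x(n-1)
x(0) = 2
Pure geometric recurrence with ratio -2.
By induction x(n) = x(0) · (-2)^n = 2 \left(-2\right)^{n}.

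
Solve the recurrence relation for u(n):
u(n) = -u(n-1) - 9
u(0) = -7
First-order linear non-homogeneous.
Homogeneous solution: u_h(n) = A·(-1)^n.
Try constant particular solution u_p = K: K = -K - 9 ⇒ K = - \frac{9}{2}.
General: u(n) = A·(-1)^n - \frac{9}{2}.
Apply u(0) = -7: A - \frac{9}{2} = -7 ⇒ A = - \frac{5}{2}.
So u(n) = - \frac{5 \left(-1\right)^{n}}{2} - \frac{9}{2}.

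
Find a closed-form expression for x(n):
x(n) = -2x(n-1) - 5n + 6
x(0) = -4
First-order linear with linear forcing.
Homogeneous solution: x_h(n) = A·(-2)^n.
Try particular x_p(n) = pn + q. Substituting:
  pn + q = -2(p(n-1) + q) - 5n + 6.
Matching the n-coefficient: p = -2p - 5 ⇒ p = - \frac{5}{3}.
Matching constants: q = 2p - 2q + 6 ⇒ q = \frac{8}{9}.
General: x(n) = A·(-2)^n - \frac{5 n}{3} + \frac{8}{9}.
Apply x(0) = -4: A + \frac{8}{9} = -4 ⇒ A = - \frac{44}{9}.
So x(n) = - \frac{44 \left(-2\right)^{n}}{9} - \frac{5 n}{3} + \frac{8}{9}.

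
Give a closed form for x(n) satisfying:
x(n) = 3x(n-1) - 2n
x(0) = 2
First-order linear with linear forcing.
Homogeneous solution: x_h(n) = A·(3)^n.
Try particular x_p(n) = pn + q. Substituting:
  pn + q = 3(p(n-1) + q) - 2n.
Matching the n-coefficient: p = 3p - 2 ⇒ p = 1.
Matching constants: q = -3p + 3q ⇒ q = \frac{3}{2}.
General: x(n) = A·(3)^n + n + \frac{3}{2}.
Apply x(0) = 2: A + \frac{3}{2} = 2 ⇒ A = \frac{1}{2}.
So x(n) = \frac{3^{n}}{2} + n + \frac{3}{2}.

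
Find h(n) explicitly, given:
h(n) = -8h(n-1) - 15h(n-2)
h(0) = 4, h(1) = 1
Characteristic equation: x² + 8x + 15 = 0, which factors as (x - (-3))(x - (-5)) = 0.
Roots r₁ = -3, r₂ = -5 (distinct).
General solution: h(n) = A·(-3)^n + B·(-5)^n.
From h(0) = 4: A + B = 4.
From h(1) = 1: -3A - 5B = 1.
Solving: A = \frac{21}{2}, B = - \frac{13}{2}.
So h(n) = \frac{21 \left(-3\right)^{n}}{2} - \frac{13 \left(-5\right)^{n}}{2}.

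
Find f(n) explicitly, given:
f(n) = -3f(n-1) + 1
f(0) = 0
First-order linear non-homogeneous.
Homogeneous solution: f_h(n) = A·(-3)^n.
Try constant particular solution f_p = K: K = -3K + 1 ⇒ K = \frac{1}{4}.
General: f(n) = A·(-3)^n + \frac{1}{4}.
Apply f(0) = 0: A + \frac{1}{4} = 0 ⇒ A = - \frac{1}{4}.
So f(n) = \frac{1}{4} - \frac{\left(-3\right)^{n}}{4}.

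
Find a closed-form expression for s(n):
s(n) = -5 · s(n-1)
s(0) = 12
Pure geometric recurrence with ratio -5.
By induction s(n) = s(0) · (-5)^n = 12 \left(-5\right)^{n}.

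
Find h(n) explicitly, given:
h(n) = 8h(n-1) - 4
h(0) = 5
First-order linear non-homogeneous.
Homogeneous solution: h_h(n) = A·(8)^n.
Try constant particular solution h_p = K: K = 8K - 4 ⇒ K = \frac{4}{7}.
General: h(n) = A·(8)^n + \frac{4}{7}.
Apply h(0) = 5: A + \frac{4}{7} = 5 ⇒ A = \frac{31}{7}.
So h(n) = \frac{31 \cdot 8^{n}}{7} + \frac{4}{7}.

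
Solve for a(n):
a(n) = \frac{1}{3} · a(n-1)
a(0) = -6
Pure geometric recurrence with ratio \frac{1}{3}.
By induction a(n) = a(0) · (\frac{1}{3})^n = - 6 \cdot 3^{- n}.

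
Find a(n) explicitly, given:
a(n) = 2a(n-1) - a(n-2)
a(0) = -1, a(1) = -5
Characteristic equation: x² - 2x + 1 = 0, which is (x - (1))².
Repeated root r = 1.
General solution: a(n) = (A + Bn)·(1)^n.
From a(0) = -1: A = -1.
From a(1) = -5: (A + B)·(1) = -5 ⇒ B = -4.
So a(n) = \left(- 4 n - 1\right) \cdot (1)^n.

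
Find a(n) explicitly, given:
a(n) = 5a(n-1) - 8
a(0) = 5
First-order linear non-homogeneous.
Homogeneous solution: a_h(n) = A·(5)^n.
Try constant particular solution a_p = K: K = 5K - 8 ⇒ K = 2.
General: a(n) = A·(5)^n + 2.
Apply a(0) = 5: A + 2 = 5 ⇒ A = 3.
So a(n) = 3 \cdot 5^{n} + 2.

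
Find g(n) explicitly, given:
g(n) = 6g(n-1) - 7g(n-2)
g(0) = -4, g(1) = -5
Characteristic equation: x² - 6x + 7 = 0.
Discriminant Δ = (6)² + 4·(-7) = 8.
Roots r₁,₂ = (6 ± √8)/2, so r₁ = \sqrt{2} + 3, r₂ = 3 - \sqrt{2}.
General solution: g(n) = A·r₁^n + B·r₂^n.
From the initial conditions, A + B = -4 and r₁A + r₂B = -5.
Since r₁ - r₂ = √8: A = (-5 - (-4)r₂)/√8 = -2 + \frac{7 \sqrt{2}}{4}, and B = -4 - A = - \frac{7 \sqrt{2}}{4} - 2.
So g(n) = \left(-2 + \frac{7 \sqrt{2}}{4}\right)\left(\sqrt{2} + 3\right)^n + \left(- \frac{7 \sqrt{2}}{4} - 2\right)\left(3 - \sqrt{2}\right)^n.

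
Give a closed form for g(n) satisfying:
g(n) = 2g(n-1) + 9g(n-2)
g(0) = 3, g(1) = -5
Characteristic equation: x² - 2x - 9 = 0.
Discriminant Δ = (2)² + 4·(9) = 40.
Roots r₁,₂ = (2 ± √40)/2, so r₁ = 1 + \sqrt{10}, r₂ = 1 - \sqrt{10}.
General solution: g(n) = A·r₁^n + B·r₂^n.
From the initial conditions, A + B = 3 and r₁A + r₂B = -5.
Since r₁ - r₂ = √40: A = (-5 - (3)r₂)/√40 = \frac{3}{2} - \frac{2 \sqrt{10}}{5}, and B = 3 - A = \frac{2 \sqrt{10}}{5} + \frac{3}{2}.
So g(n) = \left(\frac{3}{2} - \frac{2 \sqrt{10}}{5}\right)\left(1 + \sqrt{10}\right)^n + \left(\frac{2 \sqrt{10}}{5} + \frac{3}{2}\right)\left(1 - \sqrt{10}\right)^n.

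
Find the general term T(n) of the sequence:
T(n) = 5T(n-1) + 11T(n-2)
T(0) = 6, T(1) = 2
Characteristic equation: x² - 5x - 11 = 0.
Discriminant Δ = (5)² + 4·(11) = 69.
Roots r₁,₂ = (5 ± √69)/2, so r₁ = \frac{5}{2} + \frac{\sqrt{69}}{2}, r₂ = \frac{5}{2} - \frac{\sqrt{69}}{2}.
General solution: T(n) = A·r₁^n + B·r₂^n.
From the initial conditions, A + B = 6 and r₁A + r₂B = 2.
Since r₁ - r₂ = √69: A = (2 - (6)r₂)/√69 = 3 - \frac{13 \sqrt{69}}{69}, and B = 6 - A = \frac{13 \sqrt{69}}{69} + 3.
So T(n) = \left(3 - \frac{13 \sqrt{69}}{69}\right)\left(\frac{5}{2} + \frac{\sqrt{69}}{2}\right)^n + \left(\frac{13 \sqrt{69}}{69} + 3\right)\left(\frac{5}{2} - \frac{\sqrt{69}}{2}\right)^n.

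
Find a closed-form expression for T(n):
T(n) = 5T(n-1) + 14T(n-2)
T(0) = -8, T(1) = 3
Characteristic equation: x² - 5x - 14 = 0, which factors as (x - (-2))(x - (7)) = 0.
Roots r₁ = -2, r₂ = 7 (distinct).
General solution: T(n) = A·(-2)^n + B·(7)^n.
From T(0) = -8: A + B = -8.
From T(1) = 3: -2A + 7B = 3.
Solving: A = - \frac{59}{9}, B = - \frac{13}{9}.
So T(n) = - \frac{59 \left(-2\right)^{n}}{9} - \frac{13 \cdot 7^{n}}{9}.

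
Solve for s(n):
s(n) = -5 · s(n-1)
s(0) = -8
Pure geometric recurrence with ratio -5.
By induction s(n) = s(0) · (-5)^n = - 8 \left(-5\right)^{n}.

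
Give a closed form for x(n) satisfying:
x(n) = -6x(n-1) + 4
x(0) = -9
First-order linear non-homogeneous.
Homogeneous solution: x_h(n) = A·(-6)^n.
Try constant particular solution x_p = K: K = -6K + 4 ⇒ K = \frac{4}{7}.
General: x(n) = A·(-6)^n + \frac{4}{7}.
Apply x(0) = -9: A + \frac{4}{7} = -9 ⇒ A = - \frac{67}{7}.
So x(n) = \frac{4}{7} - \frac{67 \left(-6\right)^{n}}{7}.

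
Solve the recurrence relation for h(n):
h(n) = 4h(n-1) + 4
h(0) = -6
First-order linear non-homogeneous.
Homogeneous solution: h_h(n) = A·(4)^n.
Try constant particular solution h_p = K: K = 4K + 4 ⇒ K = - \frac{4}{3}.
General: h(n) = A·(4)^n - \frac{4}{3}.
Apply h(0) = -6: A - \frac{4}{3} = -6 ⇒ A = - \frac{14}{3}.
So h(n) = - \frac{14 \cdot 4^{n}}{3} - \frac{4}{3}.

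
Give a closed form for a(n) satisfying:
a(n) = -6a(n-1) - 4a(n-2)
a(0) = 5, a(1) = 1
Characteristic equation: x² + 6x + 4 = 0.
Discriminant Δ = (-6)² + 4·(-4) = 20.
Roots r₁,₂ = (-6 ± √20)/2, so r₁ = -3 + \sqrt{5}, r₂ = -3 - \sqrt{5}.
General solution: a(n) = A·r₁^n + B·r₂^n.
From the initial conditions, A + B = 5 and r₁A + r₂B = 1.
Since r₁ - r₂ = √20: A = (1 - (5)r₂)/√20 = \frac{5}{2} + \frac{8 \sqrt{5}}{5}, and B = 5 - A = \frac{5}{2} - \frac{8 \sqrt{5}}{5}.
So a(n) = \left(\frac{5}{2} + \frac{8 \sqrt{5}}{5}\right)\left(-3 + \sqrt{5}\right)^n + \left(\frac{5}{2} - \frac{8 \sqrt{5}}{5}\right)\left(-3 - \sqrt{5}\right)^n.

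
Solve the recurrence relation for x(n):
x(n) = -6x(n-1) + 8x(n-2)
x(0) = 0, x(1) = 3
Characteristic equation: x² + 6x - 8 = 0.
Discriminant Δ = (-6)² + 4·(8) = 68.
Roots r₁,₂ = (-6 ± √68)/2, so r₁ = -3 + \sqrt{17}, r₂ = - \sqrt{17} - 3.
General solution: x(n) = A·r₁^n + B·r₂^n.
From the initial conditions, A + B = 0 and r₁A + r₂B = 3.
Since r₁ - r₂ = √68: A = (3 - (0)r₂)/√68 = \frac{3 \sqrt{17}}{34}, and B = 0 - A = - \frac{3 \sqrt{17}}{34}.
So x(n) = \left(\frac{3 \sqrt{17}}{34}\right)\left(-3 + \sqrt{17}\right)^n + \left(- \frac{3 \sqrt{17}}{34}\right)\left(- \sqrt{17} - 3\right)^n.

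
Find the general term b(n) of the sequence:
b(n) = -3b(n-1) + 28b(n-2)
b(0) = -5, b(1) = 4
Characteristic equation: x² + 3x - 28 = 0, which factors as (x - (4))(x - (-7)) = 0.
Roots r₁ = 4, r₂ = -7 (distinct).
General solution: b(n) = A·(4)^n + B·(-7)^n.
From b(0) = -5: A + B = -5.
From b(1) = 4: 4A - 7B = 4.
Solving: A = - \frac{31}{11}, B = - \frac{24}{11}.
So b(n) = - \frac{24 \left(-7\right)^{n}}{11} - \frac{31 \cdot 4^{n}}{11}.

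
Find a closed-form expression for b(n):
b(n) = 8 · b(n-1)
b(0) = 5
Pure geometric recurrence with ratio 8.
By induction b(n) = b(0) · (8)^n = 5 \cdot 8^{n}.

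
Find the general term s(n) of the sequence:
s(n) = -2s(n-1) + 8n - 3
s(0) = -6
First-order linear with linear forcing.
Homogeneous solution: s_h(n) = A·(-2)^n.
Try particular s_p(n) = pn + q. Substituting:
  pn + q = -2(p(n-1) + q) + 8n - 3.
Matching the n-coefficient: p = -2p + 8 ⇒ p = \frac{8}{3}.
Matching constants: q = 2p - 2q - 3 ⇒ q = \frac{7}{9}.
General: s(n) = A·(-2)^n + \frac{8 n}{3} + \frac{7}{9}.
Apply s(0) = -6: A + \frac{7}{9} = -6 ⇒ A = - \frac{61}{9}.
So s(n) = - \frac{61 \left(-2\right)^{n}}{9} + \frac{8 n}{3} + \frac{7}{9}.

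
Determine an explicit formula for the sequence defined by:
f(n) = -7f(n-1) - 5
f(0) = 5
First-order linear non-homogeneous.
Homogeneous solution: f_h(n) = A·(-7)^n.
Try constant particular solution f_p = K: K = -7K - 5 ⇒ K = - \frac{5}{8}.
General: f(n) = A·(-7)^n - \frac{5}{8}.
Apply f(0) = 5: A - \frac{5}{8} = 5 ⇒ A = \frac{45}{8}.
So f(n) = \frac{45 \left(-7\right)^{n}}{8} - \frac{5}{8}.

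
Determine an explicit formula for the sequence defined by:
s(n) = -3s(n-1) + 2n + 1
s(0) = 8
First-order linear with linear forcing.
Homogeneous solution: s_h(n) = A·(-3)^n.
Try particular s_p(n) = pn + q. Substituting:
  pn + q = -3(p(n-1) + q) + 2n + 1.
Matching the n-coefficient: p = -3p + 2 ⇒ p = \frac{1}{2}.
Matching constants: q = 3p - 3q + 1 ⇒ q = \frac{5}{8}.
General: s(n) = A·(-3)^n + \frac{n}{2} + \frac{5}{8}.
Apply s(0) = 8: A + \frac{5}{8} = 8 ⇒ A = \frac{59}{8}.
So s(n) = \frac{59 \left(-3\right)^{n}}{8} + \frac{n}{2} + \frac{5}{8}.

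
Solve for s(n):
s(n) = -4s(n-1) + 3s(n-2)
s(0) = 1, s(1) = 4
Characteristic equation: x² + 4x - 3 = 0.
Discriminant Δ = (-4)² + 4·(3) = 28.
Roots r₁,₂ = (-4 ± √28)/2, so r₁ = -2 + \sqrt{7}, r₂ = - \sqrt{7} - 2.
General solution: s(n) = A·r₁^n + B·r₂^n.
From the initial conditions, A + B = 1 and r₁A + r₂B = 4.
Since r₁ - r₂ = √28: A = (4 - (1)r₂)/√28 = \frac{1}{2} + \frac{3 \sqrt{7}}{7}, and B = 1 - A = \frac{1}{2} - \frac{3 \sqrt{7}}{7}.
So s(n) = \left(\frac{1}{2} + \frac{3 \sqrt{7}}{7}\right)\left(-2 + \sqrt{7}\right)^n + \left(\frac{1}{2} - \frac{3 \sqrt{7}}{7}\right)\left(- \sqrt{7} - 2\right)^n.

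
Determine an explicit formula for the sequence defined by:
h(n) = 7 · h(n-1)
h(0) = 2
Pure geometric recurrence with ratio 7.
By induction h(n) = h(0) · (7)^n = 2 \cdot 7^{n}.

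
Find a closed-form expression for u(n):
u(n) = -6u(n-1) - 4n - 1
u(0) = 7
First-order linear with linear forcing.
Homogeneous solution: u_h(n) = A·(-6)^n.
Try particular u_p(n) = pn + q. Substituting:
  pn + q = -6(p(n-1) + q) - 4n - 1.
Matching the n-coefficient: p = -6p - 4 ⇒ p = - \frac{4}{7}.
Matching constants: q = 6p - 6q - 1 ⇒ q = - \frac{31}{49}.
General: u(n) = A·(-6)^n - \frac{4 n}{7} - \frac{31}{49}.
Apply u(0) = 7: A - \frac{31}{49} = 7 ⇒ A = \frac{374}{49}.
So u(n) = \frac{374 \left(-6\right)^{n}}{49} - \frac{4 n}{7} - \frac{31}{49}.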